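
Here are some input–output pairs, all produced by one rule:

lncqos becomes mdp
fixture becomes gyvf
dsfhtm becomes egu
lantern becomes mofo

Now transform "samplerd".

The transformation: shift every letter 1 place forward in the alphabet (wrapping around), then keep every other character starting from the first (positions 1st, 3rd, 5th, ...).
Doing the same to "samplerd": "tnms".

tnms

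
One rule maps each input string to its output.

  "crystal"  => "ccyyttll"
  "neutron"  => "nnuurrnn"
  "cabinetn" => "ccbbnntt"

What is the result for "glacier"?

Each output is the input with this applied: keep every other character starting from the first (positions 1st, 3rd, 5th, ...), then double every character.
So "glacier" becomes "ggaaiirr".

ggaaiirr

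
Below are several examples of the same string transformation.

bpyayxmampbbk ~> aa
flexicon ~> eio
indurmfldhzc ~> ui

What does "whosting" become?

The pattern: move the first 2 characters to the end (rotate left by 2), then keep only the vowels.
For "whosting", step one produces "ostingwh"; step two turns that into "oi".

oi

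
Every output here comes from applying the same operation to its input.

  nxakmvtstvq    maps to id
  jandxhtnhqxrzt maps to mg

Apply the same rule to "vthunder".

Looking at the pairs, the operation is to shift every letter 13 places forward in the alphabet (wrapping around) — i.e. ROT13, then keep only the last 2 characters.
On "vthunder": the first step gives "iguhaqre", and the second then gives "re".

re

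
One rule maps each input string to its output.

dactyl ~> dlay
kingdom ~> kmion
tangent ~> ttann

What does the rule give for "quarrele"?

qeulae

The pattern: take characters alternately from the front and the back (1st, last, 2nd, 2nd-last, ...), then delete the last 2 characters.
Starting from "quarrele": after the first operation, "qeulaerr"; after the second, "qeulae".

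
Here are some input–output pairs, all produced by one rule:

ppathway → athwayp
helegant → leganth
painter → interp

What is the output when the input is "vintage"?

In each case the input is transformed by: move the first 2 characters to the end (rotate left by 2), then delete the last character.
For "vintage", step one produces "ntagevi"; step two turns that into "ntagev".

ntagev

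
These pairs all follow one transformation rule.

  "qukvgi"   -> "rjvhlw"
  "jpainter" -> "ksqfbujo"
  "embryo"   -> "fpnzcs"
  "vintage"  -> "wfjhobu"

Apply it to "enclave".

ffowdbm

Looking at the pairs, the operation is to shift every letter 1 place forward in the alphabet (wrapping around), then take characters alternately from the front and the back (1st, last, 2nd, 2nd-last, ...).
"enclave" → "ffowdbm".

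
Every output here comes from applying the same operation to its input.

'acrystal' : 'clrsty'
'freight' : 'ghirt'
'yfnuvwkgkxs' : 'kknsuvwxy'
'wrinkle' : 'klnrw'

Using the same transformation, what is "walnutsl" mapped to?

lnstuw

The transformation: sort the characters into alphabetical order, then delete the first 2 characters.
Applying both steps to "walnutsl": "allnstuw", then "lnstuw".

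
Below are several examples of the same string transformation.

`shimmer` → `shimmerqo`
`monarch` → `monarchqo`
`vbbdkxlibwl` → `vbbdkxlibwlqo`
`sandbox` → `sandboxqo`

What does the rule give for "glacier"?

glacierqo

In each case the input is transformed by: append "qo".
So "glacier" becomes "glacierqo".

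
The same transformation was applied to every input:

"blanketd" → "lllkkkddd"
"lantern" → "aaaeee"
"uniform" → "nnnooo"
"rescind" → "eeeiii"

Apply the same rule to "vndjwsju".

In each case the input is transformed by: keep one character in every 3, starting at position 2 (positions 2nd, 5th, 8th, ...), then repeat every character 3 times.
For "vndjwsju", step one produces "nwu"; step two turns that into "nnnwwwuuu".

nnnwwwuuu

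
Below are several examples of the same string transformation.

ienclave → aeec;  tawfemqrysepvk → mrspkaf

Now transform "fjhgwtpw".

Each output is the input with this applied: keep every other character starting from the second (positions 2nd, 4th, 6th, ...), then move the first 2 characters to the end (rotate left by 2).
On "fjhgwtpw" that produces "twjg".
(Check on "ienclave": → "ecae" → "aeec" ✓)

twjg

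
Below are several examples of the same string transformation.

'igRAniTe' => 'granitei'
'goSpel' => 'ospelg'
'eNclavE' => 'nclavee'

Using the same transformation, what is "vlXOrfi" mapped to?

Each output is the input with this applied: move the first character to the end, then convert every letter to lowercase.
For "vlXOrfi", step one produces "lXOrfiv"; step two turns that into "lxorfiv".

lxorfiv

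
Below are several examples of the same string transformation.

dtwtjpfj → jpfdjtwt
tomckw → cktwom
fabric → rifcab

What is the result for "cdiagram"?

Each output is the input with this applied: swap the first and last characters, then swap the front and back halves of the string.
On "cdiagram": the first step gives "mdiagrac", and the second then gives "gracmdia".

gracmdia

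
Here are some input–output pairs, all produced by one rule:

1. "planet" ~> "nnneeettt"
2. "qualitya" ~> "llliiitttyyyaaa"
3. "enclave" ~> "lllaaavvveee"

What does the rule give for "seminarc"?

iiinnnaaarrrccc

In each case the input is transformed by: delete the first 3 characters, then repeat every character 3 times.
Starting from "seminarc": after the first operation, "inarc"; after the second, "iiinnnaaarrrccc".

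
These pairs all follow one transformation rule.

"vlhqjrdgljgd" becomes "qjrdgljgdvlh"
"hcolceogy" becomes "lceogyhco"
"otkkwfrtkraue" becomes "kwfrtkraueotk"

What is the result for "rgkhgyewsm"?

Each output is the input with this applied: move the first 3 characters to the end (rotate left by 3).
So "rgkhgyewsm" becomes "hgyewsmrgk".

hgyewsmrgk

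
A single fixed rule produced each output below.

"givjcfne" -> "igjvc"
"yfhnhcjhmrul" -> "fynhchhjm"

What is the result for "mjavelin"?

Each output is the input with this applied: delete the last 3 characters, then swap each adjacent pair of characters (1↔2, 3↔4, ...).
On "mjavelin" that produces "jmvae".
(Check on "yfhnhcjhmrul": → "yfhnhcjhm" → "fynhchhjm" ✓)

jmvae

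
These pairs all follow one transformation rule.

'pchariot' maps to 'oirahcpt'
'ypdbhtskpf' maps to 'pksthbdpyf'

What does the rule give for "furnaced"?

The rule is to reverse the string, then move the first character to the end.
Working it through for "furnaced": intermediate "decanruf", final "ecanrufd".

ecanrufd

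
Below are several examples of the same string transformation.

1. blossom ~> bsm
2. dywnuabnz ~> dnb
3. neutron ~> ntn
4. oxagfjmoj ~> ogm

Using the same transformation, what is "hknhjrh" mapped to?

hhh

The rule is to keep one character in every 3, starting at position 1 (positions 1st, 4th, 7th, ...).
On "hknhjrh" that produces "hhh".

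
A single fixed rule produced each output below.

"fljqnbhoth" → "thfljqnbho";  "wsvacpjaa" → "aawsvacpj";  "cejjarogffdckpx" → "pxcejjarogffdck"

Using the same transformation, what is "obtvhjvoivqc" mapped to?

The pattern: move the last 2 characters to the front (rotate right by 2).
On "obtvhjvoivqc" that produces "qcobtvhjvoiv".

qcobtvhjvoiv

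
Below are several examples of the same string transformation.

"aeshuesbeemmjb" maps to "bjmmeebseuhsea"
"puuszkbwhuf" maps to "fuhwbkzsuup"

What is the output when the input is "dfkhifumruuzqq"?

qqzuurmufihkfd

The pattern: reverse the string.
Doing the same to "dfkhifumruuzqq": "qqzuurmufihkfd".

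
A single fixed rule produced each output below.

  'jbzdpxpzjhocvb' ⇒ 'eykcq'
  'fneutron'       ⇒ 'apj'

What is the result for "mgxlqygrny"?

The transformation: shift every letter 5 places backward in the alphabet (wrapping around), then keep one character in every 3, starting at position 1 (positions 1st, 4th, 7th, ...).
Starting from "mgxlqygrny": after the first operation, "hbsgltbmit"; after the second, "hgbt".
(Check on "fneutron": → "aizpomji" → "apj" ✓)

hgbt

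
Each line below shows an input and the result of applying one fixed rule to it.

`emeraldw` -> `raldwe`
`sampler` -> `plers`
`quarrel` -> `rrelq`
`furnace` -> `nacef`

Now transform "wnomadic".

Looking at the pairs, the operation is to move the first character to the end, then delete the first 2 characters.
"wnomadic" → "nomadicw" → "madicw".
(Check on "furnace": → "urnacef" → "nacef" ✓)

madicw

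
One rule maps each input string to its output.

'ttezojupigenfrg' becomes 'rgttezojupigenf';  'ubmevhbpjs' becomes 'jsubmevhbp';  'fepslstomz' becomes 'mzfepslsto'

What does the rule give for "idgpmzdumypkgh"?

ghidgpmzdumypk

Rule — move the last 2 characters to the front (rotate right by 2).
"idgpmzdumypkgh" → "ghidgpmzdumypk".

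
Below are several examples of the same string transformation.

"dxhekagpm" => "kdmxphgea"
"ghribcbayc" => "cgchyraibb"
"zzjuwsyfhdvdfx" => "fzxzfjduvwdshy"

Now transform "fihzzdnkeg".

dfgiehkznz

The pattern: take characters alternately from the front and the back (1st, last, 2nd, 2nd-last, ...), then move the last character to the front.
For "fihzzdnkeg", step one produces "fgiehkznzd"; step two turns that into "dfgiehkznz".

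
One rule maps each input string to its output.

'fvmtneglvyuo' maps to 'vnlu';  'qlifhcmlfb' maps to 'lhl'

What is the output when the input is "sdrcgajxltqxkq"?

dgxqq

What's happening: keep one character in every 3, starting at position 2 (positions 2nd, 5th, 8th, ...).
"sdrcgajxltqxkq" → "dgxqq".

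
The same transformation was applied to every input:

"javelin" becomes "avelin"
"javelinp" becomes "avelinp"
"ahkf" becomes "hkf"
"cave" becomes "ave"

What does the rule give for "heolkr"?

eolkr

What's happening: delete the first character.
"heolkr" → "eolkr".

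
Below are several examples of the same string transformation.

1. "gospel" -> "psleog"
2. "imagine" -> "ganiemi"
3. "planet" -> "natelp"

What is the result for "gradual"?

The pattern: swap each adjacent pair of characters (1↔2, 3↔4, ...), then move the first 2 characters to the end (rotate left by 2).
Applying both steps to "gradual": "rgdaaul", then "daaulrg".

daaulrg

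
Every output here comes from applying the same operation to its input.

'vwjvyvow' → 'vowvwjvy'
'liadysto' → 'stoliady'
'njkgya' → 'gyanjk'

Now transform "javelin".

Each output is the input with this applied: move the last 3 characters to the front (rotate right by 3).
For "javelin" the result is "linjave".

linjave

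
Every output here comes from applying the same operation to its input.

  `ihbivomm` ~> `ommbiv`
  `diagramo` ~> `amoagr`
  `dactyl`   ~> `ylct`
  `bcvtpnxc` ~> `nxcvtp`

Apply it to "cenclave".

avencl

Each output is the input with this applied: delete the first 2 characters, then swap the front and back halves of the string.
Applying that to "cenclave" gives "avencl".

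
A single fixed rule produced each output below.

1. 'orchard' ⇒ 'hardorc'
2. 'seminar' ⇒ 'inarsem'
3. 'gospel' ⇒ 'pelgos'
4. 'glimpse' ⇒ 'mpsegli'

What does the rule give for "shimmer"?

In each case the input is transformed by: move the first 3 characters to the end (rotate left by 3).
On "shimmer" that produces "mmershi".

mmershi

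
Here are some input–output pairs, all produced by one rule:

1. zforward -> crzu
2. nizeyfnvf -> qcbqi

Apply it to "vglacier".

The pattern: shift every letter 3 places forward in the alphabet (wrapping around), then keep every other character starting from the first (positions 1st, 3rd, 5th, ...).
Doing the same to "vglacier": "yofh".

yofh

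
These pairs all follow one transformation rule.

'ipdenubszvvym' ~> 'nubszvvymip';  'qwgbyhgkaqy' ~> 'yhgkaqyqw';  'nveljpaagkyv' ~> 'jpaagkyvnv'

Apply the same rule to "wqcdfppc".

fppcwq

Looking at the pairs, the operation is to move the first 2 characters to the end (rotate left by 2), then delete the first 2 characters.
Starting from "wqcdfppc": after the first operation, "cdfppcwq"; after the second, "fppcwq".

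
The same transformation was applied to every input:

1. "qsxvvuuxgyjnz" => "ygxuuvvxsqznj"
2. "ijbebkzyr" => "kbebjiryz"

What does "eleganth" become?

agelehtn

The transformation: reverse the string, then move the first 3 characters to the end (rotate left by 3).
"eleganth" → "htnagele" → "agelehtn".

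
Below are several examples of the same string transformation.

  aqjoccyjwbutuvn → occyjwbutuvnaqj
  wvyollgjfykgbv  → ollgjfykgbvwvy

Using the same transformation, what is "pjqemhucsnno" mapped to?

In each case the input is transformed by: move the first 3 characters to the end (rotate left by 3).
"pjqemhucsnno" → "emhucsnnopjq".

emhucsnnopjq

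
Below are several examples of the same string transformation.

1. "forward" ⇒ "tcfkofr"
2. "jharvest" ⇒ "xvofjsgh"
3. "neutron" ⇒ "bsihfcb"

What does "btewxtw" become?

The transformation: shift every letter 12 places backward in the alphabet (wrapping around).
Doing the same to "btewxtw": "phsklhk".

phsklhk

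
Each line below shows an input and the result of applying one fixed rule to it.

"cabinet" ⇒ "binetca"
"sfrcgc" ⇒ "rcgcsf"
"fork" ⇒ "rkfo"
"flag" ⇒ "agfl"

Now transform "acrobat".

robatac

The transformation: move the first 2 characters to the end (rotate left by 2).
For "acrobat" the result is "robatac".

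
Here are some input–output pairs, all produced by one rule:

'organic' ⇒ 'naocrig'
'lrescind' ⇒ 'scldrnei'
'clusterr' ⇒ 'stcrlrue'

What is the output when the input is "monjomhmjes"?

hmmsoenjjmo

The transformation: take characters alternately from the front and the back (1st, last, 2nd, 2nd-last, ...), then move the last 2 characters to the front (rotate right by 2).
"monjomhmjes" → "msoenjjmohm" → "hmmsoenjjmo".
(Check on "organic": → "ocrigna" → "naocrig" ✓)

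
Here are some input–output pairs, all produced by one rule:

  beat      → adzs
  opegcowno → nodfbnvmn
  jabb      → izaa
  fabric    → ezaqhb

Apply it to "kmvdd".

The transformation: shift every letter 1 place backward in the alphabet (wrapping around).
So "kmvdd" becomes "jlucc".

jlucc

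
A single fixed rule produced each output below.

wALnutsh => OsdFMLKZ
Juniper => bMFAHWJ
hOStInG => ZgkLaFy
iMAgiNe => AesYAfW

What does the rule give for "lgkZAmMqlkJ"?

Each output is the input with this applied: flip the case of every letter, then shift every letter 8 places backward in the alphabet (wrapping around).
On "lgkZAmMqlkJ": the first step gives "LGKzaMmQLKj", and the second then gives "DYCrsEeIDCb".

DYCrsEeIDCb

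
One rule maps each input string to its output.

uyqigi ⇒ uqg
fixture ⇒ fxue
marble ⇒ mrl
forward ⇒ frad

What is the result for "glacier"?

Each output is the input with this applied: keep every other character starting from the first (positions 1st, 3rd, 5th, ...).
Doing the same to "glacier": "gair".

gair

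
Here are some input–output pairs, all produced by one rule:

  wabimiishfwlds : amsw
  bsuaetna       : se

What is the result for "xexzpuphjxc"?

Rule — move the last character to the front, then keep one character in every 3, starting at position 3 (positions 3rd, 6th, 9th, ...).
Doing the same to "xexzpuphjxc": "eph".
(Check on "wabimiishfwlds": → "swabimiishfwld" → "amsw" ✓)

eph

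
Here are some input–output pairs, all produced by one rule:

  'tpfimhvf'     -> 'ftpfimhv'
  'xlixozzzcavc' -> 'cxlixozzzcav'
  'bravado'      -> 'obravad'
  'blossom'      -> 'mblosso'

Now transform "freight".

tfreigh

The rule is to move the last character to the front.
Doing the same to "freight": "tfreigh".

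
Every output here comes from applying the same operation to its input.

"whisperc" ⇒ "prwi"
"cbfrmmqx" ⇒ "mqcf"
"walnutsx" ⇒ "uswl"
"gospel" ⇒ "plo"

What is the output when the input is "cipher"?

Looking at the pairs, the operation is to swap the front and back halves of the string, then keep every other character starting from the first (positions 1st, 3rd, 5th, ...).
"cipher" → "hercip" → "hri".

hri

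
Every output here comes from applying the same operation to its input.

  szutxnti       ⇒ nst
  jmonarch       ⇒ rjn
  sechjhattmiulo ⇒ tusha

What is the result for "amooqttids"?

tso

What's happening: swap the front and back halves of the string, then keep one character in every 3, starting at position 2 (positions 2nd, 5th, 8th, ...).
Doing the same to "amooqttids": "tso".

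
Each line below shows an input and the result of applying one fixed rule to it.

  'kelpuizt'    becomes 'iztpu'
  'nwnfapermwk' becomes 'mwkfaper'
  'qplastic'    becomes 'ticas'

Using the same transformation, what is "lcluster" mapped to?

In each case the input is transformed by: delete the first 3 characters, then move the last 3 characters to the front (rotate right by 3).
Working it through for "lcluster": intermediate "uster", final "terus".

terus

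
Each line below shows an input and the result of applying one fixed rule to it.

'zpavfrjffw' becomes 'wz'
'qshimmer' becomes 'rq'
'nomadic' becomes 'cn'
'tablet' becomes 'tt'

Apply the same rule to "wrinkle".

ew

The transformation: move the first character to the end, then keep only the last 2 characters.
For "wrinkle", step one produces "rinklew"; step two turns that into "ew".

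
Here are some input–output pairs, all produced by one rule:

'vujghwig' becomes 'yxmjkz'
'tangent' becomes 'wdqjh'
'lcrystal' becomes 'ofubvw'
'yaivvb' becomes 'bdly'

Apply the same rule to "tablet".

Looking at the pairs, the operation is to delete the last 2 characters, then shift every letter 3 places forward in the alphabet (wrapping around).
On "tablet": the first step gives "tabl", and the second then gives "wdeo".

wdeo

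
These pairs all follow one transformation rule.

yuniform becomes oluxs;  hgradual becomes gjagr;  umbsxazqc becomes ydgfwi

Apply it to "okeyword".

Looking at the pairs, the operation is to delete the first 3 characters, then shift every letter 6 places forward in the alphabet (wrapping around).
Starting from "okeyword": after the first operation, "yword"; after the second, "ecuxj".

ecuxj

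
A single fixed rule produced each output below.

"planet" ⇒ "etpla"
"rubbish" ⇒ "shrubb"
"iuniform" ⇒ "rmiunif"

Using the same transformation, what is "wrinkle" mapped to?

The pattern: move the last 3 characters to the front (rotate right by 3), then delete the first character.
For "wrinkle", step one produces "klewrin"; step two turns that into "lewrin".

lewrin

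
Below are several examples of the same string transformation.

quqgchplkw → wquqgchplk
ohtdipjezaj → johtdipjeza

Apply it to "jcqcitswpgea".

ajcqcitswpge

Looking at the pairs, the operation is to move the last character to the front.
Doing the same to "jcqcitswpgea": "ajcqcitswpge".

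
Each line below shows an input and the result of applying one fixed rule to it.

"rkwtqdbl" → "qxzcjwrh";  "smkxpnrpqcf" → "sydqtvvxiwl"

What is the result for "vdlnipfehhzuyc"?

In each case the input is transformed by: shift every letter 6 places forward in the alphabet (wrapping around), then swap each adjacent pair of characters (1↔2, 3↔4, ...).
On "vdlnipfehhzuyc": the first step gives "bjrtovlknnfaei", and the second then gives "jbtrvoklnnafie".

jbtrvoklnnafie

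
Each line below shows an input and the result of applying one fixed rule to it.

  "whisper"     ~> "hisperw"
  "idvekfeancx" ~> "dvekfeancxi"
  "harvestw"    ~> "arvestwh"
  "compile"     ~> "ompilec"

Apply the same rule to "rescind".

The pattern: move the first character to the end.
For "rescind" the result is "escindr".

escindr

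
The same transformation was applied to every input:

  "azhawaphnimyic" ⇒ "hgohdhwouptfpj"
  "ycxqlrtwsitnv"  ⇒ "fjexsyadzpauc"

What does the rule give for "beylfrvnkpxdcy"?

ilfsmycurwekjf

The transformation: shift every letter 7 places forward in the alphabet (wrapping around).
Applying that to "beylfrvnkpxdcy" gives "ilfsmycurwekjf".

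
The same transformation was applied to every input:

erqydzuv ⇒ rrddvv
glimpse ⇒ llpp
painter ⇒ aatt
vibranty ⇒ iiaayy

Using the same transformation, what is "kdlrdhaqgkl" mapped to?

The transformation: keep one character in every 3, starting at position 2 (positions 2nd, 5th, 8th, ...), then double every character.
Working it through for "kdlrdhaqgkl": intermediate "ddql", final "ddddqqll".

ddddqqll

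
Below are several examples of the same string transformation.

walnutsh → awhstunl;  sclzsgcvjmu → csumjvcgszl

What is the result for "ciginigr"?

icrginig

Each output is the input with this applied: move the first 2 characters to the end (rotate left by 2), then reverse the string.
Applying that to "ciginigr" gives "icrginig".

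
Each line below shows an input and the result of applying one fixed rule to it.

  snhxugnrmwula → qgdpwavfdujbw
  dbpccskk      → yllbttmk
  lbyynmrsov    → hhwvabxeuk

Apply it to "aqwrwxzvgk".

Looking at the pairs, the operation is to shift every letter 9 places forward in the alphabet (wrapping around), then move the first 2 characters to the end (rotate left by 2).
Applying both steps to "aqwrwxzvgk": "jzfafgiept", then "fafgieptjz".

fafgieptjz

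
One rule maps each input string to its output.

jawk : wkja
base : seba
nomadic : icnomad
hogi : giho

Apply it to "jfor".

orjf

Each output is the input with this applied: move the last 2 characters to the front (rotate right by 2).
On "jfor" that produces "orjf".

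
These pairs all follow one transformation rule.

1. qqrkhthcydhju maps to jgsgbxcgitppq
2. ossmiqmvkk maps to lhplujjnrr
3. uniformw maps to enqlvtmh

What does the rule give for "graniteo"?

Each output is the input with this applied: shift every letter 1 place backward in the alphabet (wrapping around), then move the first 3 characters to the end (rotate left by 3).
Starting from "graniteo": after the first operation, "fqzmhsdn"; after the second, "mhsdnfqz".

mhsdnfqz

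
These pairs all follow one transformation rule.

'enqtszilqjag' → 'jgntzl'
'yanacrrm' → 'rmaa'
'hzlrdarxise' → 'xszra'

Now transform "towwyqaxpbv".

xbowq

In each case the input is transformed by: keep every other character starting from the second (positions 2nd, 4th, 6th, ...), then move the last 2 characters to the front (rotate right by 2).
On "towwyqaxpbv": the first step gives "owqxb", and the second then gives "xbowq".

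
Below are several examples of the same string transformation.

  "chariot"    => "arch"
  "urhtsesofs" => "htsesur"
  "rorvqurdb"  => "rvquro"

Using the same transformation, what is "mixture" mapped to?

In each case the input is transformed by: delete the last 3 characters, then move the first 2 characters to the end (rotate left by 2).
Applying that to "mixture" gives "xtmi".

xtmi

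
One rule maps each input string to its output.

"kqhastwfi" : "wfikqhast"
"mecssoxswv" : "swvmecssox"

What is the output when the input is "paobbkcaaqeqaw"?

Looking at the pairs, the operation is to move the last 3 characters to the front (rotate right by 3).
Applying that to "paobbkcaaqeqaw" gives "qawpaobbkcaaqe".

qawpaobbkcaaqe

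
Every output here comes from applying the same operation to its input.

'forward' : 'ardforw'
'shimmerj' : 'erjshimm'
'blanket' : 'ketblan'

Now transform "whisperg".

The pattern: move the last 3 characters to the front (rotate right by 3).
Applying that to "whisperg" gives "ergwhisp".

ergwhisp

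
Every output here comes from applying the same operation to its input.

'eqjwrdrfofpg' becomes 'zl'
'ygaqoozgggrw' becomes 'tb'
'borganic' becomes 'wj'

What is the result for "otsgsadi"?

jo

Rule — shift every letter 5 places backward in the alphabet (wrapping around), then keep only the first 2 characters.
For "otsgsadi", step one produces "jonbnvyd"; step two turns that into "jo".
(Check on "ygaqoozgggrw": → "tbvljjubbbmr" → "tb" ✓)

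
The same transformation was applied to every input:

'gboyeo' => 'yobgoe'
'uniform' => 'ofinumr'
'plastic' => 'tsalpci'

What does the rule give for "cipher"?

What's happening: reverse the string, then move the first 2 characters to the end (rotate left by 2).
Working it through for "cipher": intermediate "rehpic", final "hpicre".

hpicre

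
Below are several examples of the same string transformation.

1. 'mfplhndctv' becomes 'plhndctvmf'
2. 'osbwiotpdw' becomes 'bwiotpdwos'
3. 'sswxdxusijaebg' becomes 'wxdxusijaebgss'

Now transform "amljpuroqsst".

Each output is the input with this applied: move the first 2 characters to the end (rotate left by 2).
Applying that to "amljpuroqsst" gives "ljpuroqsstam".

ljpuroqsstam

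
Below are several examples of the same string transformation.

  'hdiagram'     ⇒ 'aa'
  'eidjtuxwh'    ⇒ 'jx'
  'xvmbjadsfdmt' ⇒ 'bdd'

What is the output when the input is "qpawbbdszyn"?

wdy

In each case the input is transformed by: keep one character in every 3, starting at position 1 (positions 1st, 4th, 7th, ...), then delete the first character.
For "qpawbbdszyn", step one produces "qwdy"; step two turns that into "wdy".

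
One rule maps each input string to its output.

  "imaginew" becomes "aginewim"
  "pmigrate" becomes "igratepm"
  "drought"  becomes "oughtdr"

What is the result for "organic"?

The rule is to move the first 2 characters to the end (rotate left by 2).
So "organic" becomes "ganicor".

ganicor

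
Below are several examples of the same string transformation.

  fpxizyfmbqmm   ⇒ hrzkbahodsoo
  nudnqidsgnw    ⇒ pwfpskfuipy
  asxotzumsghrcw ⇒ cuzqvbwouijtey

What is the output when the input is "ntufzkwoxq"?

What's happening: shift every letter 2 places forward in the alphabet (wrapping around).
On "ntufzkwoxq" that produces "pvwhbmyqzs".

pvwhbmyqzs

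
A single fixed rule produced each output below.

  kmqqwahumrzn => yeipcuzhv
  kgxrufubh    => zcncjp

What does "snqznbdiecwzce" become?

hvjlqmkehkm

The pattern: delete the first 3 characters, then shift every letter 8 places forward in the alphabet (wrapping around).
For "snqznbdiecwzce", step one produces "znbdiecwzce"; step two turns that into "hvjlqmkehkm".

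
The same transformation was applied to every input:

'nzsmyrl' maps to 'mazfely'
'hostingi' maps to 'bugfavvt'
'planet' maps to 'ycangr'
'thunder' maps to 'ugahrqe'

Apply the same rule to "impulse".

zvhcfyr

Each output is the input with this applied: swap each adjacent pair of characters (1↔2, 3↔4, ...), then shift every letter 13 places forward in the alphabet (wrapping around) — i.e. ROT13.
For "impulse", step one produces "miupsle"; step two turns that into "zvhcfyr".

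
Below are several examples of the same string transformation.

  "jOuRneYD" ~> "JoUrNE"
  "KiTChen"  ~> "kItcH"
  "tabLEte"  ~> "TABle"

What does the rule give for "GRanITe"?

Looking at the pairs, the operation is to delete the last 2 characters, then flip the case of every letter.
"GRanITe" → "GRanI" → "grANi".
(Check on "KiTChen": → "KiTCh" → "kItcH" ✓)

grANi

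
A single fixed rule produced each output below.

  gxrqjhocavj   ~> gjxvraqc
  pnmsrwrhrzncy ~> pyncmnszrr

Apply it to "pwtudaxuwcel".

plwetcuwd

What's happening: take characters alternately from the front and the back (1st, last, 2nd, 2nd-last, ...), then delete the last 3 characters.
Starting from "pwtudaxuwcel": after the first operation, "plwetcuwduax"; after the second, "plwetcuwd".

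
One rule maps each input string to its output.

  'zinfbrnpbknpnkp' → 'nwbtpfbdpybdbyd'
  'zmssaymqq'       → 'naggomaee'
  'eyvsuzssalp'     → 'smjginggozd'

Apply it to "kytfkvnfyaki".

The transformation: shift every letter 12 places backward in the alphabet (wrapping around).
Doing the same to "kytfkvnfyaki": "ymhtyjbtmoyw".

ymhtyjbtmoyw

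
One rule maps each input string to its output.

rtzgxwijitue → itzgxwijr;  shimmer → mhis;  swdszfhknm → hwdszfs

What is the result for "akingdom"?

gkina

The pattern: delete the last 3 characters, then swap the first and last characters.
Doing the same to "akingdom": "gkina".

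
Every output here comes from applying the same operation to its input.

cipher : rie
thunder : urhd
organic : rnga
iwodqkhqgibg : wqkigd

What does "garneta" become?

tnea

In each case the input is transformed by: sort the characters into reverse alphabetical order, then keep every other character starting from the first (positions 1st, 3rd, 5th, ...).
Applying both steps to "garneta": "trngeaa", then "tnea".
(Check on "cipher": → "rpihec" → "rie" ✓)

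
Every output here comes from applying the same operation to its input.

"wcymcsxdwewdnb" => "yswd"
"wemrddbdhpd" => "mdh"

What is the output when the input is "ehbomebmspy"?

What's happening: keep one character in every 3, starting at position 3 (positions 3rd, 6th, 9th, ...).
So "ehbomebmspy" becomes "bes".

bes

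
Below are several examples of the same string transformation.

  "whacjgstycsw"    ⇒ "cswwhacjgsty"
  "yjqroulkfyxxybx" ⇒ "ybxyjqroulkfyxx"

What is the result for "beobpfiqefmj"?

The pattern: move the last 3 characters to the front (rotate right by 3).
Applying that to "beobpfiqefmj" gives "fmjbeobpfiqe".

fmjbeobpfiqe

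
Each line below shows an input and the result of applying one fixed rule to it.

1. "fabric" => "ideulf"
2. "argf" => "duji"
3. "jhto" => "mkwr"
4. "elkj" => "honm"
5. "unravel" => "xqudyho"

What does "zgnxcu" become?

cjqafx

The pattern: shift every letter 3 places forward in the alphabet (wrapping around).
Doing the same to "zgnxcu": "cjqafx".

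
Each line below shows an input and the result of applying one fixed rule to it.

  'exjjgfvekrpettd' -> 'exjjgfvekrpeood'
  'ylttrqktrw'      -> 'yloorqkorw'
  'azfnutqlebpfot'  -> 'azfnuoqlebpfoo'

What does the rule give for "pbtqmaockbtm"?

The rule is to replace every "t" with "o".
"pbtqmaockbtm" → "pboqmaockbom".

pboqmaockbom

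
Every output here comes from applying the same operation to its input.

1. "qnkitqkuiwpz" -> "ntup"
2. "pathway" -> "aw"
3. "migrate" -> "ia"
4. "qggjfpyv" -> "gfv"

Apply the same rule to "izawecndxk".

In each case the input is transformed by: keep one character in every 3, starting at position 2 (positions 2nd, 5th, 8th, ...).
On "izawecndxk" that produces "zed".

zed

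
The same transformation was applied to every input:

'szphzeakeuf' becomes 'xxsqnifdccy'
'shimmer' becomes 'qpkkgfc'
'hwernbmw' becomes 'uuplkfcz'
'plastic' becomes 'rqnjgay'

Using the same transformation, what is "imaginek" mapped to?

lkiggecy

Rule — sort the characters into reverse alphabetical order, then shift every letter 2 places backward in the alphabet (wrapping around).
"imaginek" → "nmkiigea" → "lkiggecy".
(Check on "hwernbmw": → "wwrnmheb" → "uuplkfcz" ✓)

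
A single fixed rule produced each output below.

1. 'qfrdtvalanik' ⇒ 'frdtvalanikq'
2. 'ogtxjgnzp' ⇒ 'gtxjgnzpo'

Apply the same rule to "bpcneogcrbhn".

pcneogcrbhnb

The pattern: move the first character to the end.
Doing the same to "bpcneogcrbhn": "pcneogcrbhnb".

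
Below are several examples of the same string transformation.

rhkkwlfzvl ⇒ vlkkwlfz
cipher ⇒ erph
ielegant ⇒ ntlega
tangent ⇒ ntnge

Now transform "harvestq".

tqrves

In each case the input is transformed by: delete the first 2 characters, then move the last 2 characters to the front (rotate right by 2).
Starting from "harvestq": after the first operation, "rvestq"; after the second, "tqrves".
(Check on "tangent": → "ngent" → "ntnge" ✓)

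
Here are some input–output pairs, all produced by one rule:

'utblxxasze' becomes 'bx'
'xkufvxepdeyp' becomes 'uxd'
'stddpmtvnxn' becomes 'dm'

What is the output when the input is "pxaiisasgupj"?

The rule is to delete the last 3 characters, then keep one character in every 3, starting at position 3 (positions 3rd, 6th, 9th, ...).
Applying both steps to "pxaiisasgupj": "pxaiisasg", then "asg".

asg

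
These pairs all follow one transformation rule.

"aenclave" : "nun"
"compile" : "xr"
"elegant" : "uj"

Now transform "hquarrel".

The rule is to keep one character in every 3, starting at position 2 (positions 2nd, 5th, 8th, ...), then shift every letter 9 places forward in the alphabet (wrapping around).
For "hquarrel", step one produces "qrl"; step two turns that into "zau".

zau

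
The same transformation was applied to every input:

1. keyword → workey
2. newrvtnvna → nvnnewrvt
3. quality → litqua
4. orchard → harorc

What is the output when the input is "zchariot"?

Each output is the input with this applied: delete the last character, then move the last 3 characters to the front (rotate right by 3).
Working it through for "zchariot": intermediate "zchario", final "riozcha".

riozcha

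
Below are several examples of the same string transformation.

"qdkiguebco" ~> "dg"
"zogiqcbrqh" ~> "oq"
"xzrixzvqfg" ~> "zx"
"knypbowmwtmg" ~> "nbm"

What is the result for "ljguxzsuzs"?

jx

Looking at the pairs, the operation is to delete the last 3 characters, then keep one character in every 3, starting at position 2 (positions 2nd, 5th, 8th, ...).
Doing the same to "ljguxzsuzs": "jx".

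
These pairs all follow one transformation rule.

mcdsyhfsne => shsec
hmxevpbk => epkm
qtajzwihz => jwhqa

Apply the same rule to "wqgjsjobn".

jjbwg

The transformation: move the first 3 characters to the end (rotate left by 3), then keep every other character starting from the first (positions 1st, 3rd, 5th, ...).
"wqgjsjobn" → "jsjobnwqg" → "jjbwg".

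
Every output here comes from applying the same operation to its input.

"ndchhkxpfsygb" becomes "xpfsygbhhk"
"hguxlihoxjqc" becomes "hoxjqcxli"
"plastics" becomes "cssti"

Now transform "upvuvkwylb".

The pattern: delete the first 3 characters, then move the first 3 characters to the end (rotate left by 3).
On "upvuvkwylb": the first step gives "uvkwylb", and the second then gives "wylbuvk".

wylbuvk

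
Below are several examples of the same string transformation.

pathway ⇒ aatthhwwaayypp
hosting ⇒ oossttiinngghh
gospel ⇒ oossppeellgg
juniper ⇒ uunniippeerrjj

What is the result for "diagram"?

iiaaggrraammdd

Looking at the pairs, the operation is to move the first character to the end, then double every character.
For "diagram", step one produces "iagramd"; step two turns that into "iiaaggrraammdd".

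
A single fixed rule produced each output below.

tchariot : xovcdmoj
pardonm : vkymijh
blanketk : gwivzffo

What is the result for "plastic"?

The pattern: shift every letter 5 places backward in the alphabet (wrapping around), then swap each adjacent pair of characters (1↔2, 3↔4, ...).
For "plastic", step one produces "kgvnodx"; step two turns that into "gknvdox".

gknvdox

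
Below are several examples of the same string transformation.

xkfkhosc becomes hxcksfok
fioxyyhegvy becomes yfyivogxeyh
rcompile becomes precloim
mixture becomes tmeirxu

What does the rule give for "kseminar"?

Rule — take characters alternately from the front and the back (1st, last, 2nd, 2nd-last, ...), then move the last character to the front.
For "kseminar", step one produces "krsaenmi"; step two turns that into "ikrsaenm".
(Check on "fioxyyhegvy": → "fyivogxeyhy" → "yfyivogxeyh" ✓)

ikrsaenm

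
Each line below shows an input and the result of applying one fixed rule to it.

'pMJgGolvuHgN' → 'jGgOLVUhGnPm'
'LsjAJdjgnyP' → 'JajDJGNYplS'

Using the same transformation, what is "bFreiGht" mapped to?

In each case the input is transformed by: flip the case of every letter, then move the first 2 characters to the end (rotate left by 2).
For "bFreiGht", step one produces "BfREIgHT"; step two turns that into "REIgHTBf".

REIgHTBf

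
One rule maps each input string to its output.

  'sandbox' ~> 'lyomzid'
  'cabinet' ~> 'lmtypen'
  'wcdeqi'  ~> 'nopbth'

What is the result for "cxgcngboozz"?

The pattern: move the first character to the end, then shift every letter 11 places forward in the alphabet (wrapping around).
On "cxgcngboozz": the first step gives "xgcngboozzc", and the second then gives "irnyrmzzkkn".

irnyrmzzkkn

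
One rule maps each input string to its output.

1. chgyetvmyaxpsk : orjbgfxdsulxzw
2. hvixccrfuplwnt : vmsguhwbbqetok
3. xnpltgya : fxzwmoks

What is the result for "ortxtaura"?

tqznqswsz

Each output is the input with this applied: shift every letter 1 place backward in the alphabet (wrapping around), then move the last 3 characters to the front (rotate right by 3).
Starting from "ortxtaura": after the first operation, "nqswsztqz"; after the second, "tqznqswsz".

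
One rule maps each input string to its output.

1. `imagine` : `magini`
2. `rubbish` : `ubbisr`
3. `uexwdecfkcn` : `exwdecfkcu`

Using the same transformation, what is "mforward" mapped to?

Looking at the pairs, the operation is to swap the first and last characters, then delete the first character.
On "mforward": the first step gives "dforwarm", and the second then gives "forwarm".
(Check on "rubbish": → "hubbisr" → "ubbisr" ✓)

forwarm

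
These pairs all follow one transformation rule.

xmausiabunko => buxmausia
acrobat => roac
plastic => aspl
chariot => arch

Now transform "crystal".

In each case the input is transformed by: delete the last 3 characters, then move the last 2 characters to the front (rotate right by 2).
Applying both steps to "crystal": "crys", then "yscr".

yscr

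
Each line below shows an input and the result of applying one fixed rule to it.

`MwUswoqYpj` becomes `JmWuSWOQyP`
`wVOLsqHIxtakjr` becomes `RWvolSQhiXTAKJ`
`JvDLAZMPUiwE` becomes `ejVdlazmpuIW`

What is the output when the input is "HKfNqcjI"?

Rule — move the last character to the front, then flip the case of every letter.
Applying both steps to "HKfNqcjI": "IHKfNqcj", then "ihkFnQCJ".

ihkFnQCJ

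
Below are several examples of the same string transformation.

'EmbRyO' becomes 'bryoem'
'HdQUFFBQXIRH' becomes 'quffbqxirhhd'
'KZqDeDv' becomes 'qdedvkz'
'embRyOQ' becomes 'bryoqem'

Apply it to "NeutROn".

Each output is the input with this applied: move the first 2 characters to the end (rotate left by 2), then convert every letter to lowercase.
Starting from "NeutROn": after the first operation, "utROnNe"; after the second, "utronne".

utronne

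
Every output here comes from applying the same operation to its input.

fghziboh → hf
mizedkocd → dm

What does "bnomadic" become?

cb

Rule — move the first character to the end, then keep only the last 2 characters.
For "bnomadic", step one produces "nomadicb"; step two turns that into "cb".
(Check on "mizedkocd": → "izedkocdm" → "dm" ✓)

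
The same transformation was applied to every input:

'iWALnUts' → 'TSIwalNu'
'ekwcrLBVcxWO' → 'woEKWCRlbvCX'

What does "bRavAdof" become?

OFBrAVaD

The rule is to move the last 2 characters to the front (rotate right by 2), then flip the case of every letter.
On "bRavAdof": the first step gives "ofbRavAd", and the second then gives "OFBrAVaD".
(Check on "ekwcrLBVcxWO": → "WOekwcrLBVcx" → "woEKWCRlbvCX" ✓)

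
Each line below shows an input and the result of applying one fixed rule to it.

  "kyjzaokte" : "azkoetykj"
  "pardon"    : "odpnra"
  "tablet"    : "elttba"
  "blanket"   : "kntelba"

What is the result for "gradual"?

udlarga

Rule — move the first 3 characters to the end (rotate left by 3), then swap each adjacent pair of characters (1↔2, 3↔4, ...).
On "gradual": the first step gives "dualgra", and the second then gives "udlarga".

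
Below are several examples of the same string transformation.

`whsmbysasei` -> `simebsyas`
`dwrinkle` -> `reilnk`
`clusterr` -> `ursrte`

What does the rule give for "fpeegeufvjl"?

elejgvefu

Looking at the pairs, the operation is to delete the first 2 characters, then take characters alternately from the front and the back (1st, last, 2nd, 2nd-last, ...).
Applying both steps to "fpeegeufvjl": "eegeufvjl", then "elejgvefu".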